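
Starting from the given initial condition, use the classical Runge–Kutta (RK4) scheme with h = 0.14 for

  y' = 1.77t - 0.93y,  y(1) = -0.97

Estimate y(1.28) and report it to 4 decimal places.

-0.2476

RK4: k1 = f(t_n, y_n); k2 = f(t_n + h/2, y_n + (h/2)·k1); k3 = f(t_n + h/2, y_n + (h/2)·k2); k4 = f(t_n + h, y_n + h·k3); y_{n+1} = y_n + (h/6)·(k1 + 2k2 + 2k3 + k4).
t=1.000000, y=-0.970000:
  k1 = f(1.000000, -0.970000) = 2.672100
  k2 = f(1.070000, -0.782953) = 2.622046
  k3 = f(1.070000, -0.786457) = 2.625305
  k4 = f(1.140000, -0.602457) = 2.578085
  y ← -0.970000 + (0.14/6)·(k1 + 2k2 + 2k3 + k4) = -0.602619
t=1.140000, y=-0.602619:
  k1 = f(1.140000, -0.602619) = 2.578236
  k2 = f(1.210000, -0.422143) = 2.534293
  k3 = f(1.210000, -0.425219) = 2.537153
  k4 = f(1.280000, -0.247418) = 2.495699
  y ← -0.602619 + (0.14/6)·(k1 + 2k2 + 2k3 + k4) = -0.247560
y(1.28) ≈ -0.2476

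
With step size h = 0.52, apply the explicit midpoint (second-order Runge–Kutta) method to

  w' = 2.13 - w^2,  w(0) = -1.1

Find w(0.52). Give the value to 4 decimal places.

-0.3777

Midpoint: k1 = f(x_n, w_n); k2 = f(x_n + h/2, w_n + (h/2)·k1); w_{n+1} = w_n + h·k2.
x=0.000000, w=-1.100000:
  k1 = f(0.000000, -1.100000) = 0.920000
  k2 = f(0.260000, -0.860800) = 1.389023
  w ← -1.100000 + 0.52·1.389023 = -0.377708
w(0.52) ≈ -0.3777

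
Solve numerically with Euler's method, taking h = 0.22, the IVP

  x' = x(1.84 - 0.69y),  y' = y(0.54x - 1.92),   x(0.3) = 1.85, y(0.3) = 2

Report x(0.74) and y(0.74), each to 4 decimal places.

Euler on (x,y): x_{n+1} = x_n + h·x', y_{n+1} = y_n + h·y'.
0.300000: (1.850000, 2.000000); f=(0.851000, -1.842000) → (2.037220, 1.594760)
0.520000: (2.037220, 1.594760); f=(1.506760, -1.307546) → (2.368707, 1.307100)
(x(0.74), y(0.74)) ≈ (2.3687, 1.3071)

2.3687, 1.3071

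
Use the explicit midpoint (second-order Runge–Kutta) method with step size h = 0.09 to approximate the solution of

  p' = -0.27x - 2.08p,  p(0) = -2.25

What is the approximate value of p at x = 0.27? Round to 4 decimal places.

-1.2964

Midpoint: k1 = f(x_n, p_n); k2 = f(x_n + h/2, p_n + (h/2)·k1); p_{n+1} = p_n + h·k2.
x=0.000000, p=-2.250000:
  k1 = f(0.000000, -2.250000) = 4.680000
  k2 = f(0.045000, -2.039400) = 4.229802
  p ← -2.250000 + 0.09·4.229802 = -1.869318
x=0.090000, p=-1.869318:
  k1 = f(0.090000, -1.869318) = 3.863881
  k2 = f(0.135000, -1.695443) = 3.490072
  p ← -1.869318 + 0.09·3.490072 = -1.555211
x=0.180000, p=-1.555211:
  k1 = f(0.180000, -1.555211) = 3.186240
  k2 = f(0.225000, -1.411831) = 2.875858
  p ← -1.555211 + 0.09·2.875858 = -1.296384
p(0.27) ≈ -1.2964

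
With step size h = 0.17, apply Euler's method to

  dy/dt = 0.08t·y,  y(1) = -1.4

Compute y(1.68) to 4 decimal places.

-1.4980

Euler: y_{n+1} = y_n + h·f(t_n, y_n).
t=1.000000, y=-1.400000: f=-0.112000 → y ← -1.400000 + 0.17·(-0.112000) = -1.419040
t=1.170000, y=-1.419040: f=-0.132822 → y ← -1.419040 + 0.17·(-0.132822) = -1.441620
t=1.340000, y=-1.441620: f=-0.154542 → y ← -1.441620 + 0.17·(-0.154542) = -1.467892
t=1.510000, y=-1.467892: f=-0.177321 → y ← -1.467892 + 0.17·(-0.177321) = -1.498036
y(1.68) ≈ -1.4980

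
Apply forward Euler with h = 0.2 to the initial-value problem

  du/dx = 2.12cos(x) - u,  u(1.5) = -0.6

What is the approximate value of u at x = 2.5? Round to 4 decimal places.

-0.7538

Euler: u_{n+1} = u_n + h·f(x_n, u_n).
x=1.500000, u=-0.600000: f=0.749963 → u ← -0.600000 + 0.2·0.749963 = -0.450007
x=1.700000, u=-0.450007: f=0.176857 → u ← -0.450007 + 0.2·0.176857 = -0.414636
x=1.900000, u=-0.414636: f=-0.270738 → u ← -0.414636 + 0.2·(-0.270738) = -0.468784
x=2.100000, u=-0.468784: f=-0.601490 → u ← -0.468784 + 0.2·(-0.601490) = -0.589082
x=2.300000, u=-0.589082: f=-0.823424 → u ← -0.589082 + 0.2·(-0.823424) = -0.753766
u(2.5) ≈ -0.7538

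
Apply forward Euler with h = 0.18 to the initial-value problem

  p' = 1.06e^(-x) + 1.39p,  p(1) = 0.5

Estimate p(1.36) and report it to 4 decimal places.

0.9279

Euler: p_{n+1} = p_n + h·f(x_n, p_n).
x=1.000000, p=0.500000: f=1.084952 → p ← 0.500000 + 0.18·1.084952 = 0.695291
x=1.180000, p=0.695291: f=1.292171 → p ← 0.695291 + 0.18·1.292171 = 0.927882
p(1.36) ≈ 0.9279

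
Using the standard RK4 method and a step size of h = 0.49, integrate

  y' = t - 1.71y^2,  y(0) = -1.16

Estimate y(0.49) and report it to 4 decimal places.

-8.0462

RK4: k1 = f(t_n, y_n); k2 = f(t_n + h/2, y_n + (h/2)·k1); k3 = f(t_n + h/2, y_n + (h/2)·k2); k4 = f(t_n + h, y_n + h·k3); y_{n+1} = y_n + (h/6)·(k1 + 2k2 + 2k3 + k4).
t=0.000000, y=-1.160000:
  k1 = f(0.000000, -1.160000) = -2.300976
  k2 = f(0.245000, -1.723739) = -4.835883
  k3 = f(0.245000, -2.344791) = -9.156659
  k4 = f(0.490000, -5.646763) = -54.034944
  y ← -1.160000 + (0.49/6)·(k1 + 2k2 + 2k3 + k4) = -8.046215
y(0.49) ≈ -8.0462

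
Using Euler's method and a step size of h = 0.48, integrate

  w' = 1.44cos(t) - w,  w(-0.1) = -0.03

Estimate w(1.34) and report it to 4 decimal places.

Euler: w_{n+1} = w_n + h·f(t_n, w_n).
t=-0.100000, w=-0.030000: f=1.462806 → w ← -0.030000 + 0.48·1.462806 = 0.672147
t=0.380000, w=0.672147: f=0.665130 → w ← 0.672147 + 0.48·0.665130 = 0.991409
t=0.860000, w=0.991409: f=-0.051899 → w ← 0.991409 + 0.48·(-0.051899) = 0.966498
w(1.34) ≈ 0.9665

0.9665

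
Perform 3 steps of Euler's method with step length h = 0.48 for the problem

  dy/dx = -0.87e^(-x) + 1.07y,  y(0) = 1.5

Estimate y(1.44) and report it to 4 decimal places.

Euler: y_{n+1} = y_n + h·f(x_n, y_n).
x=0.000000, y=1.500000: f=0.735000 → y ← 1.500000 + 0.48·0.735000 = 1.852800
x=0.480000, y=1.852800: f=1.444154 → y ← 1.852800 + 0.48·1.444154 = 2.545994
x=0.960000, y=2.545994: f=2.391097 → y ← 2.545994 + 0.48·2.391097 = 3.693721
y(1.44) ≈ 3.6937

3.6937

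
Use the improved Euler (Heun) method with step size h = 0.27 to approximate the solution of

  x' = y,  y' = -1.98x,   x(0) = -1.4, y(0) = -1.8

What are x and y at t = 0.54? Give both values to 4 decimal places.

-1.9050, 0.0991

Heun on (x,y): k1 = f(t_n, state_n); k2 = f(t_n + h, state_n + h·k1); state_{n+1} = state_n + (h/2)·(k1 + k2).
0.000000: (-1.400000, -1.800000)
  k1 = (-1.800000, 2.772000)
  predictor → (-1.886000, -1.051560)
  k2 = (-1.051560, 3.734280)
  → (-1.784961, -0.921652)
0.270000: (-1.784961, -0.921652)
  k1 = (-0.921652, 3.534222)
  predictor → (-2.033807, 0.032588)
  k2 = (0.032588, 4.026937)
  → (-1.904984, 0.099104)
(x(0.54), y(0.54)) ≈ (-1.9050, 0.0991)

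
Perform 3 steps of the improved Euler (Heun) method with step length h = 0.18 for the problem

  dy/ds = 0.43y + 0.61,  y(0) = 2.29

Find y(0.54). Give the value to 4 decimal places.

3.2583

Heun: k1 = f(s_n, y_n); k2 = f(s_n + h, y_n + h·k1); y_{n+1} = y_n + (h/2)·(k1 + k2).
s=0.000000, y=2.290000:
  k1 = f(0.000000, 2.290000) = 1.594700
  k2 = f(0.180000, 2.577046) = 1.718130
  y ← 2.290000 + (0.18/2)·(1.594700 + 1.718130) = 2.588155
s=0.180000, y=2.588155:
  k1 = f(0.180000, 2.588155) = 1.722907
  k2 = f(0.360000, 2.898278) = 1.856259
  y ← 2.588155 + (0.18/2)·(1.722907 + 1.856259) = 2.910280
s=0.360000, y=2.910280:
  k1 = f(0.360000, 2.910280) = 1.861420
  k2 = f(0.540000, 3.245335) = 2.005494
  y ← 2.910280 + (0.18/2)·(1.861420 + 2.005494) = 3.258302
y(0.54) ≈ 3.2583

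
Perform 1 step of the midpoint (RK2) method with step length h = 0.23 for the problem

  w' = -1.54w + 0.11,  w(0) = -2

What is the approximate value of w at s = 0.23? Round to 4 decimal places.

-1.3962

Midpoint: k1 = f(s_n, w_n); k2 = f(s_n + h/2, w_n + (h/2)·k1); w_{n+1} = w_n + h·k2.
s=0.000000, w=-2.000000:
  k1 = f(0.000000, -2.000000) = 3.190000
  k2 = f(0.115000, -1.633150) = 2.625051
  w ← -2.000000 + 0.23·2.625051 = -1.396238
w(0.23) ≈ -1.3962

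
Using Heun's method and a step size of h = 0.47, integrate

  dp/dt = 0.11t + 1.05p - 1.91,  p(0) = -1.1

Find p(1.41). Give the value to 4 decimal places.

-10.3100

Heun: k1 = f(t_n, p_n); k2 = f(t_n + h, p_n + h·k1); p_{n+1} = p_n + (h/2)·(k1 + k2).
t=0.000000, p=-1.100000:
  k1 = f(0.000000, -1.100000) = -3.065000
  k2 = f(0.470000, -2.540550) = -4.525877
  p ← -1.100000 + (0.47/2)·(-3.065000 + (-4.525877)) = -2.883856
t=0.470000, p=-2.883856:
  k1 = f(0.470000, -2.883856) = -4.886349
  k2 = f(0.940000, -5.180440) = -7.246062
  p ← -2.883856 + (0.47/2)·(-4.886349 + (-7.246062)) = -5.734973
t=0.940000, p=-5.734973:
  k1 = f(0.940000, -5.734973) = -7.828322
  k2 = f(1.410000, -9.414284) = -11.639898
  p ← -5.734973 + (0.47/2)·(-7.828322 + (-11.639898)) = -10.310004
p(1.41) ≈ -10.3100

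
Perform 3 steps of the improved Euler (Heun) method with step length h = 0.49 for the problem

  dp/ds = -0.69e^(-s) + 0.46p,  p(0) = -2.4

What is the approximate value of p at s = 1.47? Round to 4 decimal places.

Heun: k1 = f(s_n, p_n); k2 = f(s_n + h, p_n + h·k1); p_{n+1} = p_n + (h/2)·(k1 + k2).
s=0.000000, p=-2.400000:
  k1 = f(0.000000, -2.400000) = -1.794000
  k2 = f(0.490000, -3.279060) = -1.931080
  p ← -2.400000 + (0.49/2)·(-1.794000 + (-1.931080)) = -3.312645
s=0.490000, p=-3.312645:
  k1 = f(0.490000, -3.312645) = -1.946529
  k2 = f(0.980000, -4.266444) = -2.221529
  p ← -3.312645 + (0.49/2)·(-1.946529 + (-2.221529)) = -4.333819
s=0.980000, p=-4.333819:
  k1 = f(0.980000, -4.333819) = -2.252521
  k2 = f(1.470000, -5.437554) = -2.659923
  p ← -4.333819 + (0.49/2)·(-2.252521 + (-2.659923)) = -5.537368
p(1.47) ≈ -5.5374

-5.5374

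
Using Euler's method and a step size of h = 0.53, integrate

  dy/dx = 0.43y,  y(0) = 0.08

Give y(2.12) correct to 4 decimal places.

Euler: y_{n+1} = y_n + h·f(x_n, y_n).
x=0.000000, y=0.080000: f=0.034400 → y ← 0.080000 + 0.53·0.034400 = 0.098232
x=0.530000, y=0.098232: f=0.042240 → y ← 0.098232 + 0.53·0.042240 = 0.120619
x=1.060000, y=0.120619: f=0.051866 → y ← 0.120619 + 0.53·0.051866 = 0.148108
x=1.590000, y=0.148108: f=0.063687 → y ← 0.148108 + 0.53·0.063687 = 0.181862
y(2.12) ≈ 0.1819

0.1819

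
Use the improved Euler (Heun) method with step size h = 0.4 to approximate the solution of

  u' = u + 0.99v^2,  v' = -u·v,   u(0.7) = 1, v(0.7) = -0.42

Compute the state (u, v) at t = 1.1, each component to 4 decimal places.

Heun on (u,v): k1 = f(t_n, state_n); k2 = f(t_n + h, state_n + h·k1); state_{n+1} = state_n + (h/2)·(k1 + k2).
0.700000: (1.000000, -0.420000)
  k1 = (1.174636, 0.420000)
  predictor → (1.469854, -0.252000)
  k2 = (1.532723, 0.370403)
  → (1.541472, -0.261919)
(u(1.1), v(1.1)) ≈ (1.5415, -0.2619)

1.5415, -0.2619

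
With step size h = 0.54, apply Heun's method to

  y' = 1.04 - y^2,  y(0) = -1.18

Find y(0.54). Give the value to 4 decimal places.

Heun: k1 = f(t_n, y_n); k2 = f(t_n + h, y_n + h·k1); y_{n+1} = y_n + (h/2)·(k1 + k2).
t=0.000000, y=-1.180000:
  k1 = f(0.000000, -1.180000) = -0.352400
  k2 = f(0.540000, -1.370296) = -0.837711
  y ← -1.180000 + (0.54/2)·(-0.352400 + (-0.837711)) = -1.501330
y(0.54) ≈ -1.5013

-1.5013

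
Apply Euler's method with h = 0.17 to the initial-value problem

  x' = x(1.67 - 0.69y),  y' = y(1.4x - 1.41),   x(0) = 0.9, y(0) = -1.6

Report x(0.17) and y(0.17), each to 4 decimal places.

1.3244, -1.5592

Euler on (x,y): x_{n+1} = x_n + h·x', y_{n+1} = y_n + h·y'.
0.000000: (0.900000, -1.600000); f=(2.496600, 0.240000) → (1.324422, -1.559200)
(x(0.17), y(0.17)) ≈ (1.3244, -1.5592)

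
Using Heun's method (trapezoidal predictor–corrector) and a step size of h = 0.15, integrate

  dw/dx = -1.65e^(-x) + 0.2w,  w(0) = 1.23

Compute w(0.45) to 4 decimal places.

Heun: k1 = f(x_n, w_n); k2 = f(x_n + h, w_n + h·k1); w_{n+1} = w_n + (h/2)·(k1 + k2).
x=0.000000, w=1.230000:
  k1 = f(0.000000, 1.230000) = -1.404000
  k2 = f(0.150000, 1.019400) = -1.216288
  w ← 1.230000 + (0.15/2)·(-1.404000 + (-1.216288)) = 1.033478
x=0.150000, w=1.033478:
  k1 = f(0.150000, 1.033478) = -1.213472
  k2 = f(0.300000, 0.851458) = -1.052059
  w ← 1.033478 + (0.15/2)·(-1.213472 + (-1.052059)) = 0.863564
x=0.300000, w=0.863564:
  k1 = f(0.300000, 0.863564) = -1.049637
  k2 = f(0.450000, 0.706118) = -0.910863
  w ← 0.863564 + (0.15/2)·(-1.049637 + (-0.910863)) = 0.716526
w(0.45) ≈ 0.7165

0.7165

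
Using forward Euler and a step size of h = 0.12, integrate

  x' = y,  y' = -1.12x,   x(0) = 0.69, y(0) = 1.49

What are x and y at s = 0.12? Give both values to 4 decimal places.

Euler on (x,y): x_{n+1} = x_n + h·x', y_{n+1} = y_n + h·y'.
0.000000: (0.690000, 1.490000); f=(1.490000, -0.772800) → (0.868800, 1.397264)
(x(0.12), y(0.12)) ≈ (0.8688, 1.3973)

0.8688, 1.3973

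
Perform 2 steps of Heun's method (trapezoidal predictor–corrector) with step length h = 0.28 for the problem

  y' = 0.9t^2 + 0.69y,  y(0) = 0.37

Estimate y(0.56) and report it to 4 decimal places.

Heun: k1 = f(t_n, y_n); k2 = f(t_n + h, y_n + h·k1); y_{n+1} = y_n + (h/2)·(k1 + k2).
t=0.000000, y=0.370000:
  k1 = f(0.000000, 0.370000) = 0.255300
  k2 = f(0.280000, 0.441484) = 0.375184
  y ← 0.370000 + (0.28/2)·(0.255300 + 0.375184) = 0.458268
t=0.280000, y=0.458268:
  k1 = f(0.280000, 0.458268) = 0.386765
  k2 = f(0.560000, 0.566562) = 0.673168
  y ← 0.458268 + (0.28/2)·(0.386765 + 0.673168) = 0.606658
y(0.56) ≈ 0.6067

0.6067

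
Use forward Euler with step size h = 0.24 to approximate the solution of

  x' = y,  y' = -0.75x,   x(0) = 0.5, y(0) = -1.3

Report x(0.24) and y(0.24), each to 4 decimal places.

0.1880, -1.3900

Euler on (x,y): x_{n+1} = x_n + h·x', y_{n+1} = y_n + h·y'.
0.000000: (0.500000, -1.300000); f=(-1.300000, -0.375000) → (0.188000, -1.390000)
(x(0.24), y(0.24)) ≈ (0.1880, -1.3900)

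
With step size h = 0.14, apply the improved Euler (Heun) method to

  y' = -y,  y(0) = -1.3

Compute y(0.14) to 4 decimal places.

-1.1307

Heun: k1 = f(x_n, y_n); k2 = f(x_n + h, y_n + h·k1); y_{n+1} = y_n + (h/2)·(k1 + k2).
x=0.000000, y=-1.300000:
  k1 = f(0.000000, -1.300000) = 1.300000
  k2 = f(0.140000, -1.118000) = 1.118000
  y ← -1.300000 + (0.14/2)·(1.300000 + 1.118000) = -1.130740
y(0.14) ≈ -1.1307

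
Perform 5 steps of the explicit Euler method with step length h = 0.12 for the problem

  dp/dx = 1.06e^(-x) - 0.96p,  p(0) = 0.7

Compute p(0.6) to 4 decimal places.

Euler: p_{n+1} = p_n + h·f(x_n, p_n).
x=0.000000, p=0.700000: f=0.388000 → p ← 0.700000 + 0.12·0.388000 = 0.746560
x=0.120000, p=0.746560: f=0.223438 → p ← 0.746560 + 0.12·0.223438 = 0.773373
x=0.240000, p=0.773373: f=0.091388 → p ← 0.773373 + 0.12·0.091388 = 0.784339
x=0.360000, p=0.784339: f=-0.013429 → p ← 0.784339 + 0.12·(-0.013429) = 0.782728
x=0.480000, p=0.782728: f=-0.095508 → p ← 0.782728 + 0.12·(-0.095508) = 0.771267
p(0.6) ≈ 0.7713

0.7713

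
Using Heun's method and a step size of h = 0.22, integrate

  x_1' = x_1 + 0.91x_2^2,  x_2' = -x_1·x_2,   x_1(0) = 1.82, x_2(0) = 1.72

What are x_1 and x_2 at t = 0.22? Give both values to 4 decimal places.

Heun on (x_1,x_2): k1 = f(t_n, state_n); k2 = f(t_n + h, state_n + h·k1); state_{n+1} = state_n + (h/2)·(k1 + k2).
0.000000: (1.820000, 1.720000)
  k1 = (4.512144, -3.130400)
  predictor → (2.812672, 1.031312)
  k2 = (3.780552, -2.900742)
  → (2.732197, 1.056574)
(x_1(0.22), x_2(0.22)) ≈ (2.7322, 1.0566)

2.7322, 1.0566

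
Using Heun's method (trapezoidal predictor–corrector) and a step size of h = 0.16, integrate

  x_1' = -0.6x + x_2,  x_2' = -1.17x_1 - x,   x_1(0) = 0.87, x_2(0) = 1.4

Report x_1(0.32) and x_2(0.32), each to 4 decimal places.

Heun on (x_1,x_2): k1 = f(x_n, state_n); k2 = f(x_n + h, state_n + h·k1); state_{n+1} = state_n + (h/2)·(k1 + k2).
0.000000: (0.870000, 1.400000)
  k1 = (1.400000, -1.017900)
  predictor → (1.094000, 1.237136)
  k2 = (1.141136, -1.439980)
  → (1.073291, 1.203370)
0.160000: (1.073291, 1.203370)
  k1 = (1.107370, -1.415750)
  predictor → (1.250470, 0.976850)
  k2 = (0.784850, -1.783050)
  → (1.224668, 0.947466)
(x_1(0.32), x_2(0.32)) ≈ (1.2247, 0.9475)

1.2247, 0.9475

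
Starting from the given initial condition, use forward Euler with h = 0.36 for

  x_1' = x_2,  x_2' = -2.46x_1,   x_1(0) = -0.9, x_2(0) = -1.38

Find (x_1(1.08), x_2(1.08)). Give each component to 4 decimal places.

-1.3712, 2.0769

Euler on (x_1,x_2): x_1_{n+1} = x_1_n + h·x_1', x_2_{n+1} = x_2_n + h·x_2'.
0.000000: (-0.900000, -1.380000); f=(-1.380000, 2.214000) → (-1.396800, -0.582960)
0.360000: (-1.396800, -0.582960); f=(-0.582960, 3.436128) → (-1.606666, 0.654046)
0.720000: (-1.606666, 0.654046); f=(0.654046, 3.952397) → (-1.371209, 2.076909)
(x_1(1.08), x_2(1.08)) ≈ (-1.3712, 2.0769)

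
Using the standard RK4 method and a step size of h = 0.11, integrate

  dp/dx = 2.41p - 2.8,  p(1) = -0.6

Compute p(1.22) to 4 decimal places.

-1.8319

RK4: k1 = f(x_n, p_n); k2 = f(x_n + h/2, p_n + (h/2)·k1); k3 = f(x_n + h/2, p_n + (h/2)·k2); k4 = f(x_n + h, p_n + h·k3); p_{n+1} = p_n + (h/6)·(k1 + 2k2 + 2k3 + k4).
x=1.000000, p=-0.600000:
  k1 = f(1.000000, -0.600000) = -4.246000
  k2 = f(1.055000, -0.833530) = -4.808807
  k3 = f(1.055000, -0.864484) = -4.883407
  k4 = f(1.110000, -1.137175) = -5.540591
  p ← -0.600000 + (0.11/6)·(k1 + 2k2 + 2k3 + k4) = -1.134802
x=1.110000, p=-1.134802:
  k1 = f(1.110000, -1.134802) = -5.534873
  k2 = f(1.165000, -1.439220) = -6.268520
  k3 = f(1.165000, -1.479571) = -6.365765
  k4 = f(1.220000, -1.835036) = -7.222437
  p ← -1.134802 + (0.11/6)·(k1 + 2k2 + 2k3 + k4) = -1.831943
p(1.22) ≈ -1.8319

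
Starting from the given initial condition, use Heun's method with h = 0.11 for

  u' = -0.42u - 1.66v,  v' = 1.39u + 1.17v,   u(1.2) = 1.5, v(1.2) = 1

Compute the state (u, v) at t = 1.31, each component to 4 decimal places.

Heun on (u,v): k1 = f(t_n, state_n); k2 = f(t_n + h, state_n + h·k1); state_{n+1} = state_n + (h/2)·(k1 + k2).
1.200000: (1.500000, 1.000000)
  k1 = (-2.290000, 3.255000)
  predictor → (1.248100, 1.358050)
  k2 = (-2.778565, 3.323777)
  → (1.221229, 1.361833)
(u(1.31), v(1.31)) ≈ (1.2212, 1.3618)

1.2212, 1.3618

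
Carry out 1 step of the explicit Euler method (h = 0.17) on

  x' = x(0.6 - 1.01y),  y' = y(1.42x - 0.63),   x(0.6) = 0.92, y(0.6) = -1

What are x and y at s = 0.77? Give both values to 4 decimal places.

1.1718, -1.1150

Euler on (x,y): x_{n+1} = x_n + h·x', y_{n+1} = y_n + h·y'.
0.600000: (0.920000, -1.000000); f=(1.481200, -0.676400) → (1.171804, -1.114988)
(x(0.77), y(0.77)) ≈ (1.1718, -1.1150)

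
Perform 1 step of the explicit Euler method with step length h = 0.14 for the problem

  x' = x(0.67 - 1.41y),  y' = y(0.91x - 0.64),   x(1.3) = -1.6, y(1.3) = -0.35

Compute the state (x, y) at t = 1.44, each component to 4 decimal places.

Euler on (x,y): x_{n+1} = x_n + h·x', y_{n+1} = y_n + h·y'.
1.300000: (-1.600000, -0.350000); f=(-1.861600, 0.733600) → (-1.860624, -0.247296)
(x(1.44), y(1.44)) ≈ (-1.8606, -0.2473)

-1.8606, -0.2473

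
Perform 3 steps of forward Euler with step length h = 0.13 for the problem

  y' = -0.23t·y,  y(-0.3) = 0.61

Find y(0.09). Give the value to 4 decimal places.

Euler: y_{n+1} = y_n + h·f(t_n, y_n).
t=-0.300000, y=0.610000: f=0.042090 → y ← 0.610000 + 0.13·0.042090 = 0.615472
t=-0.170000, y=0.615472: f=0.024065 → y ← 0.615472 + 0.13·0.024065 = 0.618600
t=-0.040000, y=0.618600: f=0.005691 → y ← 0.618600 + 0.13·0.005691 = 0.619340
y(0.09) ≈ 0.6193

0.6193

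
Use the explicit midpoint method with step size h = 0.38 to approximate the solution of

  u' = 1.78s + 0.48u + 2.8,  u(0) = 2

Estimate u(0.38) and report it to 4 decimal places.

3.6876

Midpoint: k1 = f(s_n, u_n); k2 = f(s_n + h/2, u_n + (h/2)·k1); u_{n+1} = u_n + h·k2.
s=0.000000, u=2.000000:
  k1 = f(0.000000, 2.000000) = 3.760000
  k2 = f(0.190000, 2.714400) = 4.441112
  u ← 2.000000 + 0.38·4.441112 = 3.687623
u(0.38) ≈ 3.6876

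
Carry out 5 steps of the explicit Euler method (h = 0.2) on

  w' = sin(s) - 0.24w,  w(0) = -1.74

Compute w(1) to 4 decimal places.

-1.0048

Euler: w_{n+1} = w_n + h·f(s_n, w_n).
s=0.000000, w=-1.740000: f=0.417600 → w ← -1.740000 + 0.2·0.417600 = -1.656480
s=0.200000, w=-1.656480: f=0.596225 → w ← -1.656480 + 0.2·0.596225 = -1.537235
s=0.400000, w=-1.537235: f=0.758355 → w ← -1.537235 + 0.2·0.758355 = -1.385564
s=0.600000, w=-1.385564: f=0.897178 → w ← -1.385564 + 0.2·0.897178 = -1.206129
s=0.800000, w=-1.206129: f=1.006827 → w ← -1.206129 + 0.2·1.006827 = -1.004763
w(1) ≈ -1.0048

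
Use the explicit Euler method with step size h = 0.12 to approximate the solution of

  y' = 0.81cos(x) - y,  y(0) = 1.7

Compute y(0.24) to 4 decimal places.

1.4985

Euler: y_{n+1} = y_n + h·f(x_n, y_n).
x=0.000000, y=1.700000: f=-0.890000 → y ← 1.700000 + 0.12·(-0.890000) = 1.593200
x=0.120000, y=1.593200: f=-0.789025 → y ← 1.593200 + 0.12·(-0.789025) = 1.498517
y(0.24) ≈ 1.4985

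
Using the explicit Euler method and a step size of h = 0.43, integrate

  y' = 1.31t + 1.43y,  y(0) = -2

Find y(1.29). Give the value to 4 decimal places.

Euler: y_{n+1} = y_n + h·f(t_n, y_n).
t=0.000000, y=-2.000000: f=-2.860000 → y ← -2.000000 + 0.43·(-2.860000) = -3.229800
t=0.430000, y=-3.229800: f=-4.055314 → y ← -3.229800 + 0.43·(-4.055314) = -4.973585
t=0.860000, y=-4.973585: f=-5.985627 → y ← -4.973585 + 0.43·(-5.985627) = -7.547404
y(1.29) ≈ -7.5474

-7.5474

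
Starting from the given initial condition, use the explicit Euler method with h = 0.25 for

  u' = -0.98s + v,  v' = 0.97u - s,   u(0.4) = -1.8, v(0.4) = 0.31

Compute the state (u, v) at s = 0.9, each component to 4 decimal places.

-2.0364, -0.8305

Euler on (u,v): u_{n+1} = u_n + h·u', v_{n+1} = v_n + h·v'.
0.400000: (-1.800000, 0.310000); f=(-0.082000, -2.146000) → (-1.820500, -0.226500)
0.650000: (-1.820500, -0.226500); f=(-0.863500, -2.415885) → (-2.036375, -0.830471)
(u(0.9), v(0.9)) ≈ (-2.0364, -0.8305)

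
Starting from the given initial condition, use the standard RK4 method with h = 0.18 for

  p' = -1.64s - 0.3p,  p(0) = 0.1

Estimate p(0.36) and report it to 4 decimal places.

-0.0128

RK4: k1 = f(s_n, p_n); k2 = f(s_n + h/2, p_n + (h/2)·k1); k3 = f(s_n + h/2, p_n + (h/2)·k2); k4 = f(s_n + h, p_n + h·k3); p_{n+1} = p_n + (h/6)·(k1 + 2k2 + 2k3 + k4).
s=0.000000, p=0.100000:
  k1 = f(0.000000, 0.100000) = -0.030000
  k2 = f(0.090000, 0.097300) = -0.176790
  k3 = f(0.090000, 0.084089) = -0.172827
  k4 = f(0.180000, 0.068891) = -0.315867
  p ← 0.100000 + (0.18/6)·(k1 + 2k2 + 2k3 + k4) = 0.068647
s=0.180000, p=0.068647:
  k1 = f(0.180000, 0.068647) = -0.315794
  k2 = f(0.270000, 0.040226) = -0.454868
  k3 = f(0.270000, 0.027709) = -0.451113
  k4 = f(0.360000, -0.012553) = -0.586634
  p ← 0.068647 + (0.18/6)·(k1 + 2k2 + 2k3 + k4) = -0.012785
p(0.36) ≈ -0.0128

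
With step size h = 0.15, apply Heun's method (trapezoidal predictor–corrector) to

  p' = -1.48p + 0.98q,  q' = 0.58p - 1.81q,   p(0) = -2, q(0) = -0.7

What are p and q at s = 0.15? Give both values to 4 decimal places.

Heun on (p,q): k1 = f(s_n, state_n); k2 = f(s_n + h, state_n + h·k1); state_{n+1} = state_n + (h/2)·(k1 + k2).
0.000000: (-2.000000, -0.700000)
  k1 = (2.274000, 0.107000)
  predictor → (-1.658900, -0.683950)
  k2 = (1.784901, 0.275788)
  → (-1.695582, -0.671291)
(p(0.15), q(0.15)) ≈ (-1.6956, -0.6713)

-1.6956, -0.6713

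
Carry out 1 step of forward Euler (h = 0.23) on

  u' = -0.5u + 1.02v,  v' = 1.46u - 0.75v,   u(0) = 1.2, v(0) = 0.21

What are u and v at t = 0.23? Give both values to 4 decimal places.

1.1113, 0.5767

Euler on (u,v): u_{n+1} = u_n + h·u', v_{n+1} = v_n + h·v'.
0.000000: (1.200000, 0.210000); f=(-0.385800, 1.594500) → (1.111266, 0.576735)
(u(0.23), v(0.23)) ≈ (1.1113, 0.5767)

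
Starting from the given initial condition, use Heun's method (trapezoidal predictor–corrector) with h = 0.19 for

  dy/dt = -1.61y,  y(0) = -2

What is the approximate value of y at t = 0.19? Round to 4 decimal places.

Heun: k1 = f(t_n, y_n); k2 = f(t_n + h, y_n + h·k1); y_{n+1} = y_n + (h/2)·(k1 + k2).
t=0.000000, y=-2.000000:
  k1 = f(0.000000, -2.000000) = 3.220000
  k2 = f(0.190000, -1.388200) = 2.235002
  y ← -2.000000 + (0.19/2)·(3.220000 + 2.235002) = -1.481775
y(0.19) ≈ -1.4818

-1.4818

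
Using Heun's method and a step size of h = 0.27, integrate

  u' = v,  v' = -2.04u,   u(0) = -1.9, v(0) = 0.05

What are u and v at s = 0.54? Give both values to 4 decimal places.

Heun on (u,v): k1 = f(s_n, state_n); k2 = f(s_n + h, state_n + h·k1); state_{n+1} = state_n + (h/2)·(k1 + k2).
0.000000: (-1.900000, 0.050000)
  k1 = (0.050000, 3.876000)
  predictor → (-1.886500, 1.096520)
  k2 = (1.096520, 3.848460)
  → (-1.745220, 1.092802)
0.270000: (-1.745220, 1.092802)
  k1 = (1.092802, 3.560248)
  predictor → (-1.450163, 2.054069)
  k2 = (2.054069, 2.958333)
  → (-1.320392, 1.972811)
(u(0.54), v(0.54)) ≈ (-1.3204, 1.9728)

-1.3204, 1.9728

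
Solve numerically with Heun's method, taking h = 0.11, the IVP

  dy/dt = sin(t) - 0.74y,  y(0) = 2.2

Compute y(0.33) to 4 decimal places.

1.7740

Heun: k1 = f(t_n, y_n); k2 = f(t_n + h, y_n + h·k1); y_{n+1} = y_n + (h/2)·(k1 + k2).
t=0.000000, y=2.200000:
  k1 = f(0.000000, 2.200000) = -1.628000
  k2 = f(0.110000, 2.020920) = -1.385702
  y ← 2.200000 + (0.11/2)·(-1.628000 + (-1.385702)) = 2.034246
t=0.110000, y=2.034246:
  k1 = f(0.110000, 2.034246) = -1.395564
  k2 = f(0.220000, 1.880734) = -1.173514
  y ← 2.034246 + (0.11/2)·(-1.395564 + (-1.173514)) = 1.892947
t=0.220000, y=1.892947:
  k1 = f(0.220000, 1.892947) = -1.182551
  k2 = f(0.330000, 1.762866) = -0.980478
  y ← 1.892947 + (0.11/2)·(-1.182551 + (-0.980478)) = 1.773980
y(0.33) ≈ 1.7740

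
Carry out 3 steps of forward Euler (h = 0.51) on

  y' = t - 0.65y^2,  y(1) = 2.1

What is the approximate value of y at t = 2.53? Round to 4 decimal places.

1.7841

Euler: y_{n+1} = y_n + h·f(t_n, y_n).
t=1.000000, y=2.100000: f=-1.866500 → y ← 2.100000 + 0.51·(-1.866500) = 1.148085
t=1.510000, y=1.148085: f=0.653236 → y ← 1.148085 + 0.51·0.653236 = 1.481235
t=2.020000, y=1.481235: f=0.593863 → y ← 1.481235 + 0.51·0.593863 = 1.784105
y(2.53) ≈ 1.7841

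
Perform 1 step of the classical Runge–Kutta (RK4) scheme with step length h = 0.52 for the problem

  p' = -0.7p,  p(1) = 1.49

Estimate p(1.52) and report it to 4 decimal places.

1.0355

RK4: k1 = f(t_n, p_n); k2 = f(t_n + h/2, p_n + (h/2)·k1); k3 = f(t_n + h/2, p_n + (h/2)·k2); k4 = f(t_n + h, p_n + h·k3); p_{n+1} = p_n + (h/6)·(k1 + 2k2 + 2k3 + k4).
t=1.000000, p=1.490000:
  k1 = f(1.000000, 1.490000) = -1.043000
  k2 = f(1.260000, 1.218820) = -0.853174
  k3 = f(1.260000, 1.268175) = -0.887722
  k4 = f(1.520000, 1.028384) = -0.719869
  p ← 1.490000 + (0.52/6)·(k1 + 2k2 + 2k3 + k4) = 1.035463
p(1.52) ≈ 1.0355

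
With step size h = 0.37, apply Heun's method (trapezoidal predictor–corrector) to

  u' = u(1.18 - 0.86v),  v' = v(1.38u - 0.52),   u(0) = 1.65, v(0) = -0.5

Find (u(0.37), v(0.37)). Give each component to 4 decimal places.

3.0618, -1.1377

Heun on (u,v): k1 = f(x_n, state_n); k2 = f(x_n + h, state_n + h·k1); state_{n+1} = state_n + (h/2)·(k1 + k2).
0.000000: (1.650000, -0.500000)
  k1 = (2.656500, -0.878500)
  predictor → (2.632905, -0.825045)
  k2 = (4.974976, -2.568702)
  → (3.061823, -1.137732)
(u(0.37), v(0.37)) ≈ (3.0618, -1.1377)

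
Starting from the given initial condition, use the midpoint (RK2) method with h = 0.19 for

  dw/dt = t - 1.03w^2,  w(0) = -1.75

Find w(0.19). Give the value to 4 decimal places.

-2.5541

Midpoint: k1 = f(t_n, w_n); k2 = f(t_n + h/2, w_n + (h/2)·k1); w_{n+1} = w_n + h·k2.
t=0.000000, w=-1.750000:
  k1 = f(0.000000, -1.750000) = -3.154375
  k2 = f(0.095000, -2.049666) = -4.232163
  w ← -1.750000 + 0.19·(-4.232163) = -2.554111
w(0.19) ≈ -2.5541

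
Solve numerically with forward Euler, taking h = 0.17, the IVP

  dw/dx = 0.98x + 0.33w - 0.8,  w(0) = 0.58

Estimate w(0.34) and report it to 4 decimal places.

Euler: w_{n+1} = w_n + h·f(x_n, w_n).
x=0.000000, w=0.580000: f=-0.608600 → w ← 0.580000 + 0.17·(-0.608600) = 0.476538
x=0.170000, w=0.476538: f=-0.476142 → w ← 0.476538 + 0.17·(-0.476142) = 0.395594
w(0.34) ≈ 0.3956

0.3956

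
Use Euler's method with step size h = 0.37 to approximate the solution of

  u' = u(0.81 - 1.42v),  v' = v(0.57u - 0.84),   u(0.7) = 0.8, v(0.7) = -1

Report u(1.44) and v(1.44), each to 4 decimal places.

2.5558, -0.8555

Euler on (u,v): u_{n+1} = u_n + h·u', v_{n+1} = v_n + h·v'.
0.700000: (0.800000, -1.000000); f=(1.784000, 0.384000) → (1.460080, -0.857920)
1.070000: (1.460080, -0.857920); f=(2.961402, 0.006653) → (2.555799, -0.855459)
(u(1.44), v(1.44)) ≈ (2.5558, -0.8555)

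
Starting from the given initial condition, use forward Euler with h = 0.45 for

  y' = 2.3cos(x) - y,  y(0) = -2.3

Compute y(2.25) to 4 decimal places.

0.2181

Euler: y_{n+1} = y_n + h·f(x_n, y_n).
x=0.000000, y=-2.300000: f=4.600000 → y ← -2.300000 + 0.45·4.600000 = -0.230000
x=0.450000, y=-0.230000: f=2.301028 → y ← -0.230000 + 0.45·2.301028 = 0.805463
x=0.900000, y=0.805463: f=0.624240 → y ← 0.805463 + 0.45·0.624240 = 1.086371
x=1.350000, y=1.086371: f=-0.582655 → y ← 1.086371 + 0.45·(-0.582655) = 0.824176
x=1.800000, y=0.824176: f=-1.346741 → y ← 0.824176 + 0.45·(-1.346741) = 0.218143
y(2.25) ≈ 0.2181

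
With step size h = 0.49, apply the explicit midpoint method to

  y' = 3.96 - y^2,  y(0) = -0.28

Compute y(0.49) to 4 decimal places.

Midpoint: k1 = f(s_n, y_n); k2 = f(s_n + h/2, y_n + (h/2)·k1); y_{n+1} = y_n + h·k2.
s=0.000000, y=-0.280000:
  k1 = f(0.000000, -0.280000) = 3.881600
  k2 = f(0.245000, 0.670992) = 3.509770
  y ← -0.280000 + 0.49·3.509770 = 1.439787
y(0.49) ≈ 1.4398

1.4398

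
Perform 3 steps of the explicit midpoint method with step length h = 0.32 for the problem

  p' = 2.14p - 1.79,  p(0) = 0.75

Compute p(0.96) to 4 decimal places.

Midpoint: k1 = f(s_n, p_n); k2 = f(s_n + h/2, p_n + (h/2)·k1); p_{n+1} = p_n + h·k2.
s=0.000000, p=0.750000:
  k1 = f(0.000000, 0.750000) = -0.185000
  k2 = f(0.160000, 0.720400) = -0.248344
  p ← 0.750000 + 0.32·(-0.248344) = 0.670530
s=0.320000, p=0.670530:
  k1 = f(0.320000, 0.670530) = -0.355066
  k2 = f(0.480000, 0.613719) = -0.476641
  p ← 0.670530 + 0.32·(-0.476641) = 0.518005
s=0.640000, p=0.518005:
  k1 = f(0.640000, 0.518005) = -0.681469
  k2 = f(0.800000, 0.408970) = -0.914805
  p ← 0.518005 + 0.32·(-0.914805) = 0.225267
p(0.96) ≈ 0.2253

0.2253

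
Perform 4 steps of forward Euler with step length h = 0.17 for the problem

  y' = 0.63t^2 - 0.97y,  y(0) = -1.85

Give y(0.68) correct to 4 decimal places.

Euler: y_{n+1} = y_n + h·f(t_n, y_n).
t=0.000000, y=-1.850000: f=1.794500 → y ← -1.850000 + 0.17·1.794500 = -1.544935
t=0.170000, y=-1.544935: f=1.516794 → y ← -1.544935 + 0.17·1.516794 = -1.287080
t=0.340000, y=-1.287080: f=1.321296 → y ← -1.287080 + 0.17·1.321296 = -1.062460
t=0.510000, y=-1.062460: f=1.194449 → y ← -1.062460 + 0.17·1.194449 = -0.859403
y(0.68) ≈ -0.8594

-0.8594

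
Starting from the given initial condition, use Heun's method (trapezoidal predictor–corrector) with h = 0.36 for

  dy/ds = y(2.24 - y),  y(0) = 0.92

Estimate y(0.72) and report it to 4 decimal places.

Heun: k1 = f(s_n, y_n); k2 = f(s_n + h, y_n + h·k1); y_{n+1} = y_n + (h/2)·(k1 + k2).
s=0.000000, y=0.920000:
  k1 = f(0.000000, 0.920000) = 1.214400
  k2 = f(0.360000, 1.357184) = 1.198144
  y ← 0.920000 + (0.36/2)·(1.214400 + 1.198144) = 1.354258
s=0.360000, y=1.354258:
  k1 = f(0.360000, 1.354258) = 1.199523
  k2 = f(0.720000, 1.786086) = 0.810729
  y ← 1.354258 + (0.36/2)·(1.199523 + 0.810729) = 1.716103
y(0.72) ≈ 1.7161

1.7161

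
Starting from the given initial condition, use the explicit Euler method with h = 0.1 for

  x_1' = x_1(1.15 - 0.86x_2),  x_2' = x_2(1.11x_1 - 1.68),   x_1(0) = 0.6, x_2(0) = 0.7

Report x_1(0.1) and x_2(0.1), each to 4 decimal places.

0.6329, 0.6290

Euler on (x_1,x_2): x_1_{n+1} = x_1_n + h·x_1', x_2_{n+1} = x_2_n + h·x_2'.
0.000000: (0.600000, 0.700000); f=(0.328800, -0.709800) → (0.632880, 0.629020)
(x_1(0.1), x_2(0.1)) ≈ (0.6329, 0.6290)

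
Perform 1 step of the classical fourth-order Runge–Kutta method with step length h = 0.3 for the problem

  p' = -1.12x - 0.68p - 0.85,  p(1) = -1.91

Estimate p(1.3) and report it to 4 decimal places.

RK4: k1 = f(x_n, p_n); k2 = f(x_n + h/2, p_n + (h/2)·k1); k3 = f(x_n + h/2, p_n + (h/2)·k2); k4 = f(x_n + h, p_n + h·k3); p_{n+1} = p_n + (h/6)·(k1 + 2k2 + 2k3 + k4).
x=1.000000, p=-1.910000:
  k1 = f(1.000000, -1.910000) = -0.671200
  k2 = f(1.150000, -2.010680) = -0.770738
  k3 = f(1.150000, -2.025611) = -0.760585
  k4 = f(1.300000, -2.138175) = -0.852041
  p ← -1.910000 + (0.3/6)·(k1 + 2k2 + 2k3 + k4) = -2.139294
p(1.3) ≈ -2.1393

-2.1393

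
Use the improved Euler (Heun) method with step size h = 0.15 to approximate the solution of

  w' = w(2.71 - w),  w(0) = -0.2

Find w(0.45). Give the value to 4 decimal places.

Heun: k1 = f(s_n, w_n); k2 = f(s_n + h, w_n + h·k1); w_{n+1} = w_n + (h/2)·(k1 + k2).
s=0.000000, w=-0.200000:
  k1 = f(0.000000, -0.200000) = -0.582000
  k2 = f(0.150000, -0.287300) = -0.861124
  w ← -0.200000 + (0.15/2)·(-0.582000 + (-0.861124)) = -0.308234
s=0.150000, w=-0.308234:
  k1 = f(0.150000, -0.308234) = -0.930323
  k2 = f(0.300000, -0.447783) = -1.414001
  w ← -0.308234 + (0.15/2)·(-0.930323 + (-1.414001)) = -0.484059
s=0.300000, w=-0.484059:
  k1 = f(0.300000, -0.484059) = -1.546112
  k2 = f(0.450000, -0.715975) = -2.452914
  w ← -0.484059 + (0.15/2)·(-1.546112 + (-2.452914)) = -0.783986
w(0.45) ≈ -0.7840

-0.7840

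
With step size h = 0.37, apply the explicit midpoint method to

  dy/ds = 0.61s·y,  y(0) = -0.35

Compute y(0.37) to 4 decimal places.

Midpoint: k1 = f(s_n, y_n); k2 = f(s_n + h/2, y_n + (h/2)·k1); y_{n+1} = y_n + h·k2.
s=0.000000, y=-0.350000:
  k1 = f(0.000000, -0.350000) = 0.000000
  k2 = f(0.185000, -0.350000) = -0.039497
  y ← -0.350000 + 0.37·(-0.039497) = -0.364614
y(0.37) ≈ -0.3646

-0.3646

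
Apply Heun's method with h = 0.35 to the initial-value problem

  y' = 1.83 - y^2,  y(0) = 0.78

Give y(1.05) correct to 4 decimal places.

1.2780

Heun: k1 = f(x_n, y_n); k2 = f(x_n + h, y_n + h·k1); y_{n+1} = y_n + (h/2)·(k1 + k2).
x=0.000000, y=0.780000:
  k1 = f(0.000000, 0.780000) = 1.221600
  k2 = f(0.350000, 1.207560) = 0.371799
  y ← 0.780000 + (0.35/2)·(1.221600 + 0.371799) = 1.058845
x=0.350000, y=1.058845:
  k1 = f(0.350000, 1.058845) = 0.708848
  k2 = f(0.700000, 1.306941) = 0.121904
  y ← 1.058845 + (0.35/2)·(0.708848 + 0.121904) = 1.204226
x=0.700000, y=1.204226:
  k1 = f(0.700000, 1.204226) = 0.379839
  k2 = f(1.050000, 1.337170) = 0.041976
  y ← 1.204226 + (0.35/2)·(0.379839 + 0.041976) = 1.278044
y(1.05) ≈ 1.2780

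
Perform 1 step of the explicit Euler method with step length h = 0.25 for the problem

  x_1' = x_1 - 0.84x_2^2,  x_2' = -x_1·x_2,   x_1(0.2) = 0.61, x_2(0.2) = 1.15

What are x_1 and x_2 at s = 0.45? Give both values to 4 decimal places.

Euler on (x_1,x_2): x_1_{n+1} = x_1_n + h·x_1', x_2_{n+1} = x_2_n + h·x_2'.
0.200000: (0.610000, 1.150000); f=(-0.500900, -0.701500) → (0.484775, 0.974625)
(x_1(0.45), x_2(0.45)) ≈ (0.4848, 0.9746)

0.4848, 0.9746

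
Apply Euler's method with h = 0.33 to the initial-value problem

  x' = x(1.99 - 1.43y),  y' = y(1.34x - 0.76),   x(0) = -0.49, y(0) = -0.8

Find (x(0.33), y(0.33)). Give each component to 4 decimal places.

Euler on (x,y): x_{n+1} = x_n + h·x', y_{n+1} = y_n + h·y'.
0.000000: (-0.490000, -0.800000); f=(-1.535660, 1.133280) → (-0.996768, -0.426018)
(x(0.33), y(0.33)) ≈ (-0.9968, -0.4260)

-0.9968, -0.4260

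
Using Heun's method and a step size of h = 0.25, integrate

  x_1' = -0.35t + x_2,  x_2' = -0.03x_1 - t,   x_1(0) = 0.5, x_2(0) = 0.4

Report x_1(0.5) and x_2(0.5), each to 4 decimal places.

0.6386, 0.2662

Heun on (x_1,x_2): k1 = f(t_n, state_n); k2 = f(t_n + h, state_n + h·k1); state_{n+1} = state_n + (h/2)·(k1 + k2).
0.000000: (0.500000, 0.400000)
  k1 = (0.400000, -0.015000)
  predictor → (0.600000, 0.396250)
  k2 = (0.308750, -0.268000)
  → (0.588594, 0.364625)
0.250000: (0.588594, 0.364625)
  k1 = (0.277125, -0.267658)
  predictor → (0.657875, 0.297711)
  k2 = (0.122711, -0.519736)
  → (0.638573, 0.266201)
(x_1(0.5), x_2(0.5)) ≈ (0.6386, 0.2662)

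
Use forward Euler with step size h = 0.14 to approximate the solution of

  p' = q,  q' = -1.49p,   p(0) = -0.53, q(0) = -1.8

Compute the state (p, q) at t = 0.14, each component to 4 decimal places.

-0.7820, -1.6894

Euler on (p,q): p_{n+1} = p_n + h·p', q_{n+1} = q_n + h·q'.
0.000000: (-0.530000, -1.800000); f=(-1.800000, 0.789700) → (-0.782000, -1.689442)
(p(0.14), q(0.14)) ≈ (-0.7820, -1.6894)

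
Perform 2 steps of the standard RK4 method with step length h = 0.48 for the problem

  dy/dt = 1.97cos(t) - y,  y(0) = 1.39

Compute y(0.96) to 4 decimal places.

RK4: k1 = f(t_n, y_n); k2 = f(t_n + h/2, y_n + (h/2)·k1); k3 = f(t_n + h/2, y_n + (h/2)·k2); k4 = f(t_n + h, y_n + h·k3); y_{n+1} = y_n + (h/6)·(k1 + 2k2 + 2k3 + k4).
t=0.000000, y=1.390000:
  k1 = f(0.000000, 1.390000) = 0.580000
  k2 = f(0.240000, 1.529200) = 0.384336
  k3 = f(0.240000, 1.482241) = 0.431295
  k4 = f(0.480000, 1.597022) = 0.150358
  y ← 1.390000 + (0.48/6)·(k1 + 2k2 + 2k3 + k4) = 1.578930
t=0.480000, y=1.578930:
  k1 = f(0.480000, 1.578930) = 0.168450
  k2 = f(0.720000, 1.619358) = -0.138300
  k3 = f(0.720000, 1.545738) = -0.064680
  k4 = f(0.960000, 1.547883) = -0.418049
  y ← 1.578930 + (0.48/6)·(k1 + 2k2 + 2k3 + k4) = 1.526485
y(0.96) ≈ 1.5265

1.5265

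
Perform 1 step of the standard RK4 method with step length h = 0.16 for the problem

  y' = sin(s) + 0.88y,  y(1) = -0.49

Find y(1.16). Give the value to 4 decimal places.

-0.4129

RK4: k1 = f(s_n, y_n); k2 = f(s_n + h/2, y_n + (h/2)·k1); k3 = f(s_n + h/2, y_n + (h/2)·k2); k4 = f(s_n + h, y_n + h·k3); y_{n+1} = y_n + (h/6)·(k1 + 2k2 + 2k3 + k4).
s=1.000000, y=-0.490000:
  k1 = f(1.000000, -0.490000) = 0.410271
  k2 = f(1.080000, -0.457178) = 0.479641
  k3 = f(1.080000, -0.451629) = 0.484525
  k4 = f(1.160000, -0.412476) = 0.553824
  y ← -0.490000 + (0.16/6)·(k1 + 2k2 + 2k3 + k4) = -0.412869
y(1.16) ≈ -0.4129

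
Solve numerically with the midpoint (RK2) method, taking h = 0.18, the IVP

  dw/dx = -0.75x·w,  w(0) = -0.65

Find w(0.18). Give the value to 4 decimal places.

Midpoint: k1 = f(x_n, w_n); k2 = f(x_n + h/2, w_n + (h/2)·k1); w_{n+1} = w_n + h·k2.
x=0.000000, w=-0.650000:
  k1 = f(0.000000, -0.650000) = 0.000000
  k2 = f(0.090000, -0.650000) = 0.043875
  w ← -0.650000 + 0.18·0.043875 = -0.642103
w(0.18) ≈ -0.6421

-0.6421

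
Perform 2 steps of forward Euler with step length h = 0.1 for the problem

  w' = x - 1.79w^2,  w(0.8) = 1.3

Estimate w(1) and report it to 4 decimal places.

Euler: w_{n+1} = w_n + h·f(x_n, w_n).
x=0.800000, w=1.300000: f=-2.225100 → w ← 1.300000 + 0.1·(-2.225100) = 1.077490
x=0.900000, w=1.077490: f=-1.178163 → w ← 1.077490 + 0.1·(-1.178163) = 0.959674
w(1) ≈ 0.9597

0.9597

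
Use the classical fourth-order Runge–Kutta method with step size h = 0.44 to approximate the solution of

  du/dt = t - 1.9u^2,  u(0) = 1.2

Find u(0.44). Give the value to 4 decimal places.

RK4: k1 = f(t_n, u_n); k2 = f(t_n + h/2, u_n + (h/2)·k1); k3 = f(t_n + h/2, u_n + (h/2)·k2); k4 = f(t_n + h, u_n + h·k3); u_{n+1} = u_n + (h/6)·(k1 + 2k2 + 2k3 + k4).
t=0.000000, u=1.200000:
  k1 = f(0.000000, 1.200000) = -2.736000
  k2 = f(0.220000, 0.598080) = -0.459629
  k3 = f(0.220000, 1.098882) = -2.074327
  k4 = f(0.440000, 0.287296) = 0.283176
  u ← 1.200000 + (0.44/6)·(k1 + 2k2 + 2k3 + k4) = 0.648479
u(0.44) ≈ 0.6485

0.6485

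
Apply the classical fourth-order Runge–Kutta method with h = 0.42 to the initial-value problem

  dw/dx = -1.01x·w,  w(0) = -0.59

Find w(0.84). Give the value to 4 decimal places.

-0.4131

RK4: k1 = f(x_n, w_n); k2 = f(x_n + h/2, w_n + (h/2)·k1); k3 = f(x_n + h/2, w_n + (h/2)·k2); k4 = f(x_n + h, w_n + h·k3); w_{n+1} = w_n + (h/6)·(k1 + 2k2 + 2k3 + k4).
x=0.000000, w=-0.590000:
  k1 = f(0.000000, -0.590000) = 0.000000
  k2 = f(0.210000, -0.590000) = 0.125139
  k3 = f(0.210000, -0.563721) = 0.119565
  k4 = f(0.420000, -0.539783) = 0.228976
  w ← -0.590000 + (0.42/6)·(k1 + 2k2 + 2k3 + k4) = -0.539713
x=0.420000, w=-0.539713:
  k1 = f(0.420000, -0.539713) = 0.228946
  k2 = f(0.630000, -0.491634) = 0.312827
  k3 = f(0.630000, -0.474019) = 0.301619
  k4 = f(0.840000, -0.413033) = 0.350417
  w ← -0.539713 + (0.42/6)·(k1 + 2k2 + 2k3 + k4) = -0.413135
w(0.84) ≈ -0.4131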